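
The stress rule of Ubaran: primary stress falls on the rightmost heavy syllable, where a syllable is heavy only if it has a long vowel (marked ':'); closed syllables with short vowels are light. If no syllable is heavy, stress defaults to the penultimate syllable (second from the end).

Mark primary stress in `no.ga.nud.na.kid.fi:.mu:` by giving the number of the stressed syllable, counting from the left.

Weights: 1 no L, 2 ga L, 3 nud L, 4 na L, 5 kid L, 6 fi: H, 7 mu: H.
Heavy syllables in the domain: 6, 7. The rightmost is syllable 7 (mu:).
Primary stress: syllable 7 → no.ga.nud.na.kid.fi:.ˈmu:.

7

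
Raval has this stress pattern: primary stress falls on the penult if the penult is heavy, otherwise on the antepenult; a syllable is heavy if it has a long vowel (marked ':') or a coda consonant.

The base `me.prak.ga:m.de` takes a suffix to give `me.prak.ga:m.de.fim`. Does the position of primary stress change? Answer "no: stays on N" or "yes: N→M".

no: stays on 3

Base `me.prak.ga:m.de` (4 syllables):
  Weights: 2 prak H, 3 ga:m H, 4 de L.
  The penult (syllable 3, ga:m) is heavy, so it takes stress.
  → primary stress on syllable 3.
Suffixed `me.prak.ga:m.de.fim` (5 syllables):
  Weights: 3 ga:m H, 4 de L, 5 fim H.
  The penult (syllable 4, de) is light, so stress falls on the antepenult (syllable 3, ga:m).
  → primary stress on syllable 3.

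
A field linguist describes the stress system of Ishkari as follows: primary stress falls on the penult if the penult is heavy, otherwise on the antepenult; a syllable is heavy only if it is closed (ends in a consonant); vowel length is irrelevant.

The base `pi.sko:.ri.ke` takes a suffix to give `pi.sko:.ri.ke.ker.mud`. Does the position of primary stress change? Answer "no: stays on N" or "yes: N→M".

yes: 2→5

Base `pi.sko:.ri.ke` (4 syllables):
  Weights: 2 sko: L, 3 ri L, 4 ke L.
  The penult (syllable 3, ri) is light, so stress falls on the antepenult (syllable 2, sko:).
  → primary stress on syllable 2.
Suffixed `pi.sko:.ri.ke.ker.mud` (6 syllables):
  Weights: 4 ke L, 5 ker H, 6 mud H.
  The penult (syllable 5, ker) is heavy, so it takes stress.
  → primary stress on syllable 5.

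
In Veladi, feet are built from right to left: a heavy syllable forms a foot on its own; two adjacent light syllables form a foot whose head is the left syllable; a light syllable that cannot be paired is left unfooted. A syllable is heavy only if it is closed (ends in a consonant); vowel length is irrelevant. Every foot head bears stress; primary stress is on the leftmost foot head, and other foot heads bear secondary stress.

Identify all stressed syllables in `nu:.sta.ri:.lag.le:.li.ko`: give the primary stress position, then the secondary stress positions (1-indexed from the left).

Weights: 1 nu: L, 2 sta L, 3 ri: L, 4 lag H, 5 le: L, 6 li L, 7 ko L.
Parse right to left (heavy = foot alone; LL = one foot; stranded L unfooted): nu: (ˈsta.ri:) (ˈlag) le: (ˈli.ko).
Foot heads: 2, 4, 6.
Primary stress on the leftmost head = syllable 2.
Secondary stress on 4, 6: nu:.ˈsta.ri:.ˌlag.le:.ˌli.ko.

primary 2, secondary 4, 6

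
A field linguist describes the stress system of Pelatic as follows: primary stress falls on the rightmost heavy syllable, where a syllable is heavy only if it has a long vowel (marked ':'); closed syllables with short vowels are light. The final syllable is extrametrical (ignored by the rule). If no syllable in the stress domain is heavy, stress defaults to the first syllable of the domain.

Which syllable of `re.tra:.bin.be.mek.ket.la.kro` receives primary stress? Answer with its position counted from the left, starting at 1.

2

The final syllable (8, kro) is extrametrical; the stress domain is syllables 1–7.
Weights: 1 re L, 2 tra: H, 3 bin L, 4 be L, 5 mek L, 6 ket L, 7 la L.
Heavy syllables in the domain: 2. The rightmost is syllable 2 (tra:).
Primary stress: syllable 2 → re.ˈtra:.bin.be.mek.ket.la.kro.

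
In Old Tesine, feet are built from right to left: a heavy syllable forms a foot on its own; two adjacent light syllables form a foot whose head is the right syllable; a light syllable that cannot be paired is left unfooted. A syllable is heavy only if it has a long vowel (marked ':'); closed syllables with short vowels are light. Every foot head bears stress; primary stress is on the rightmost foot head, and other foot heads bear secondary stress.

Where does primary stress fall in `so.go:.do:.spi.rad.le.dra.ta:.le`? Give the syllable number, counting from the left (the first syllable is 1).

8

Weights: 1 so L, 2 go: H, 3 do: H, 4 spi L, 5 rad L, 6 le L, 7 dra L, 8 ta: H, 9 le L.
Parse right to left (heavy = foot alone; LL = one foot; stranded L unfooted): so (ˈgo:) (ˈdo:) (spi.ˈrad) (le.ˈdra) (ˈta:) le.
Foot heads: 2, 3, 5, 7, 8.
Primary stress on the rightmost head = syllable 8.
Primary stress: syllable 8 → so.go:.do:.spi.rad.le.dra.ˈta:.le.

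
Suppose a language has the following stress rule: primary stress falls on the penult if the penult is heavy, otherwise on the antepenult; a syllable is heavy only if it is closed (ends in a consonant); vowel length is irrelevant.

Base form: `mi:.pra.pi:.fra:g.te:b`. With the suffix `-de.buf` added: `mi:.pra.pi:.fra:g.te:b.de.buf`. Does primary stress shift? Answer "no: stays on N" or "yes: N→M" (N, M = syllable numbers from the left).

yes: 4→5

Base `mi:.pra.pi:.fra:g.te:b` (5 syllables):
  Weights: 3 pi: L, 4 fra:g H, 5 te:b H.
  The penult (syllable 4, fra:g) is heavy, so it takes stress.
  → primary stress on syllable 4.
Suffixed `mi:.pra.pi:.fra:g.te:b.de.buf` (7 syllables):
  Weights: 5 te:b H, 6 de L, 7 buf H.
  The penult (syllable 6, de) is light, so stress falls on the antepenult (syllable 5, te:b).
  → primary stress on syllable 5.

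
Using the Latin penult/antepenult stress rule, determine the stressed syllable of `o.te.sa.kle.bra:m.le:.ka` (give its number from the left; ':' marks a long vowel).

Classical Latin: stress the penult if heavy (long vowel or closed), else the antepenult.
Weights: 5 bra:m H, 6 le: H, 7 ka L.
The penult (syllable 6, le:) is heavy, so it takes stress.
Stress on syllable 6: o.te.sa.kle.bra:m.ˈle:.ka.

6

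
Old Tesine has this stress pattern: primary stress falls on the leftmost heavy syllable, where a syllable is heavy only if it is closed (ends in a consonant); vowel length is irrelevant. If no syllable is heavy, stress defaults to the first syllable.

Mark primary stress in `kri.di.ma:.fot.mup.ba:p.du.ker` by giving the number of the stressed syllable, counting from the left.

4

Weights: 1 kri L, 2 di L, 3 ma: L, 4 fot H, 5 mup H, 6 ba:p H, 7 du L, 8 ker H.
Heavy syllables in the domain: 4, 5, 6, 8. The leftmost is syllable 4 (fot).
Primary stress: syllable 4 → kri.di.ma:.ˈfot.mup.ba:p.du.ker.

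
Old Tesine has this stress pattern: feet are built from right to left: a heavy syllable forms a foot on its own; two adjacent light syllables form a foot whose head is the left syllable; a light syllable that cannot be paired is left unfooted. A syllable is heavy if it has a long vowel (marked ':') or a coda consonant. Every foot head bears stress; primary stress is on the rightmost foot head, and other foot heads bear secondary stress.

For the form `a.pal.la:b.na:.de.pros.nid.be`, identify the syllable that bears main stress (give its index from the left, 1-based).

Weights: 1 a L, 2 pal H, 3 la:b H, 4 na: H, 5 de L, 6 pros H, 7 nid H, 8 be L.
Parse right to left (heavy = foot alone; LL = one foot; stranded L unfooted): a (ˈpal) (ˈla:b) (ˈna:) de (ˈpros) (ˈnid) be.
Foot heads: 2, 3, 4, 6, 7.
Primary stress on the rightmost head = syllable 7.
Primary stress: syllable 7 → a.pal.la:b.na:.de.pros.ˈnid.be.

7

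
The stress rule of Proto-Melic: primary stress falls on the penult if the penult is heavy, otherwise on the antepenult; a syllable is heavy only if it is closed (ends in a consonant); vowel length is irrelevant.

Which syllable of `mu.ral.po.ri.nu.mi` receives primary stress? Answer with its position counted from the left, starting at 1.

Weights: 4 ri L, 5 nu L, 6 mi L.
The penult (syllable 5, nu) is light, so stress falls on the antepenult (syllable 4, ri).
Primary stress: syllable 4 → mu.ral.po.ˈri.nu.mi.

4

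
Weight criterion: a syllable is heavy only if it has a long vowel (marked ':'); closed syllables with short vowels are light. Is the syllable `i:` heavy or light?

heavy

`i:`: long vowel, open (no coda). Long vowel → heavy.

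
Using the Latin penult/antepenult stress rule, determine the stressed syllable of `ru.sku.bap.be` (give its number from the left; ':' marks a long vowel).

3

Classical Latin: stress the penult if heavy (long vowel or closed), else the antepenult.
Weights: 2 sku L, 3 bap H, 4 be L.
The penult (syllable 3, bap) is heavy, so it takes stress.
Stress on syllable 3: ru.sku.ˈbap.be.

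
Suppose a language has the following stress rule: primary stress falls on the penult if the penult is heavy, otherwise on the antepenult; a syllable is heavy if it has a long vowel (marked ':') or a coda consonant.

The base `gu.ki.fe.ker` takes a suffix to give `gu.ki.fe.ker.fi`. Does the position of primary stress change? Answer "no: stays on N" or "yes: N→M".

yes: 2→4

Base `gu.ki.fe.ker` (4 syllables):
  Weights: 2 ki L, 3 fe L, 4 ker H.
  The penult (syllable 3, fe) is light, so stress falls on the antepenult (syllable 2, ki).
  → primary stress on syllable 2.
Suffixed `gu.ki.fe.ker.fi` (5 syllables):
  Weights: 3 fe L, 4 ker H, 5 fi L.
  The penult (syllable 4, ker) is heavy, so it takes stress.
  → primary stress on syllable 4.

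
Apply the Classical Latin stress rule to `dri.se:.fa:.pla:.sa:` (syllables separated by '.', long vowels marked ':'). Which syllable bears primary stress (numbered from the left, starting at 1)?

4

Classical Latin: stress the penult if heavy (long vowel or closed), else the antepenult.
Weights: 3 fa: H, 4 pla: H, 5 sa: H.
The penult (syllable 4, pla:) is heavy, so it takes stress.
Stress on syllable 4: dri.se:.fa:.ˈpla:.sa:.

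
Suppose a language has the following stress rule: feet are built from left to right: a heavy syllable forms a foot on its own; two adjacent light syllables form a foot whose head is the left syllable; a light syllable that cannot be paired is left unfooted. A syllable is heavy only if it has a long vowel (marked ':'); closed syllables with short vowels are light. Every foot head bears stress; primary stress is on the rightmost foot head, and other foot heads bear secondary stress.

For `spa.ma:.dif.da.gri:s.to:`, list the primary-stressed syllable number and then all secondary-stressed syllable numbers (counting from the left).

primary 6, secondary 2, 3, 5

Weights: 1 spa L, 2 ma: H, 3 dif L, 4 da L, 5 gri:s H, 6 to: H.
Parse left to right (heavy = foot alone; LL = one foot; stranded L unfooted): spa (ˈma:) (ˈdif.da) (ˈgri:s) (ˈto:).
Foot heads: 2, 3, 5, 6.
Primary stress on the rightmost head = syllable 6.
Secondary stress on 2, 3, 5: spa.ˌma:.ˌdif.da.ˌgri:s.ˈto:.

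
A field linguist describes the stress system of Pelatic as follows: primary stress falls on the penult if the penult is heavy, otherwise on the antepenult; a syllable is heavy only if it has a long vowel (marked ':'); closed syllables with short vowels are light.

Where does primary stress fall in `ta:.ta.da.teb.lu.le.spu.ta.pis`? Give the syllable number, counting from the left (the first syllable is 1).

7

Weights: 7 spu L, 8 ta L, 9 pis L.
The penult (syllable 8, ta) is light, so stress falls on the antepenult (syllable 7, spu).
Primary stress: syllable 7 → ta:.ta.da.teb.lu.le.ˈspu.ta.pis.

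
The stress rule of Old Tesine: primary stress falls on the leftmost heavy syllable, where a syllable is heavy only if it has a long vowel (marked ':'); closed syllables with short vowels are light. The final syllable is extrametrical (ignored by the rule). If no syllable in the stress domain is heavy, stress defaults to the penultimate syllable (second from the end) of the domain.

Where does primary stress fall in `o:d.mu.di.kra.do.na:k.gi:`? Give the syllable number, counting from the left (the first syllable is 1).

1

The final syllable (7, gi:) is extrametrical; the stress domain is syllables 1–6.
Weights: 1 o:d H, 2 mu L, 3 di L, 4 kra L, 5 do L, 6 na:k H.
Heavy syllables in the domain: 1, 6. The leftmost is syllable 1 (o:d).
Primary stress: syllable 1 → ˈo:d.mu.di.kra.do.na:k.gi:.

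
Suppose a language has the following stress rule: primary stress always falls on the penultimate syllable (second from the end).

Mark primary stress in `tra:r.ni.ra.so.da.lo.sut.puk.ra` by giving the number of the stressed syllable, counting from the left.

The word has 9 syllables; the penultimate syllable (second from the end) is syllable 8 (puk).
Primary stress: syllable 8 → tra:r.ni.ra.so.da.lo.sut.ˈpuk.ra.

8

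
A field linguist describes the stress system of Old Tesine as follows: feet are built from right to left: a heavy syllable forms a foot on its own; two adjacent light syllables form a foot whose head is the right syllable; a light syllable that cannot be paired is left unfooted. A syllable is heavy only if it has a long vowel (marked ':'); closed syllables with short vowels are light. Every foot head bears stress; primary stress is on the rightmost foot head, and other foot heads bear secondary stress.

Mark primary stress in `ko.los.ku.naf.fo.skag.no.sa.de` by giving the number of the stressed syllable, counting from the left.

9

Weights: 1 ko L, 2 los L, 3 ku L, 4 naf L, 5 fo L, 6 skag L, 7 no L, 8 sa L, 9 de L.
Parse right to left (heavy = foot alone; LL = one foot; stranded L unfooted): ko (los.ˈku) (naf.ˈfo) (skag.ˈno) (sa.ˈde).
Foot heads: 3, 5, 7, 9.
Primary stress on the rightmost head = syllable 9.
Primary stress: syllable 9 → ko.los.ku.naf.fo.skag.no.sa.ˈde.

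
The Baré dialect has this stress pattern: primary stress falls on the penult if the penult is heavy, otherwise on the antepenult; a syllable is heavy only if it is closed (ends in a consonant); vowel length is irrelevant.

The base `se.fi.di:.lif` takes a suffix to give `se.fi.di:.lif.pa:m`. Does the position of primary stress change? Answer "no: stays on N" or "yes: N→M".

Base `se.fi.di:.lif` (4 syllables):
  Weights: 2 fi L, 3 di: L, 4 lif H.
  The penult (syllable 3, di:) is light, so stress falls on the antepenult (syllable 2, fi).
  → primary stress on syllable 2.
Suffixed `se.fi.di:.lif.pa:m` (5 syllables):
  Weights: 3 di: L, 4 lif H, 5 pa:m H.
  The penult (syllable 4, lif) is heavy, so it takes stress.
  → primary stress on syllable 4.

yes: 2→4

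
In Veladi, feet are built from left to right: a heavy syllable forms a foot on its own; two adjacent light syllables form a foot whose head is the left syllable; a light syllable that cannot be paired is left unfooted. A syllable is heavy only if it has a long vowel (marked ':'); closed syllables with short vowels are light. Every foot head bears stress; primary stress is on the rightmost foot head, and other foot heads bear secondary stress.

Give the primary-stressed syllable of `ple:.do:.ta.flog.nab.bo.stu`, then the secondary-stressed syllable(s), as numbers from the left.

primary 5, secondary 1, 2, 3

Weights: 1 ple: H, 2 do: H, 3 ta L, 4 flog L, 5 nab L, 6 bo L, 7 stu L.
Parse left to right (heavy = foot alone; LL = one foot; stranded L unfooted): (ˈple:) (ˈdo:) (ˈta.flog) (ˈnab.bo) stu.
Foot heads: 1, 2, 3, 5.
Primary stress on the rightmost head = syllable 5.
Secondary stress on 1, 2, 3: ˌple:.ˌdo:.ˌta.flog.ˈnab.bo.stu.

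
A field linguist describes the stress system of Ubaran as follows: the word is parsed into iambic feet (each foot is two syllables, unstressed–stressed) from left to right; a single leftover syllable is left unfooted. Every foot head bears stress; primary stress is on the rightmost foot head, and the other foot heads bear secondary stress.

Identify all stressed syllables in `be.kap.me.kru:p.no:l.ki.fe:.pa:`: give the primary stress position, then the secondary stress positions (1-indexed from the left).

Parse left to right into iambic (σˈσ) feet: (be.ˈkap) (me.ˈkru:p) (no:l.ˈki) (fe:.ˈpa:).
Foot heads (stressed positions): 2, 4, 6, 8.
End Rule Rightmost: primary stress on the rightmost head = syllable 8.
Secondary stress on 2, 4, 6: be.ˌkap.me.ˌkru:p.no:l.ˌki.fe:.ˈpa:.

primary 8, secondary 2, 4, 6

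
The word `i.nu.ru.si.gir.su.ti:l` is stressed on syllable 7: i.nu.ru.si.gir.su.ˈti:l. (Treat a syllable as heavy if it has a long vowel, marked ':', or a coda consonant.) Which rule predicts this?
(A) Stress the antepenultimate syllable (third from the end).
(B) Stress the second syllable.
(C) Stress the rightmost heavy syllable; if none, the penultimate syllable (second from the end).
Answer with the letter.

C

Rule A → syllable 5 (observed: 7).
Rule B → syllable 2 (observed: 7).
Rule C → syllable 7 ✓.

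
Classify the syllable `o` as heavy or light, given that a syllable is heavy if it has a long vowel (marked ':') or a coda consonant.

light

`o`: short vowel, open (no coda). Short vowel, open → light.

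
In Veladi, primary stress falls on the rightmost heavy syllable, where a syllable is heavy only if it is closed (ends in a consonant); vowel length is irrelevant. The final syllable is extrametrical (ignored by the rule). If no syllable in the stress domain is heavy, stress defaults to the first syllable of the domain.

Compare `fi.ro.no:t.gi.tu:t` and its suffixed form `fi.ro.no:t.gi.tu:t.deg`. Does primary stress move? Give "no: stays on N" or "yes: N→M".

yes: 3→5

Base `fi.ro.no:t.gi.tu:t` (5 syllables):
  The final syllable (5, tu:t) is extrametrical; the stress domain is syllables 1–4.
  Weights: 1 fi L, 2 ro L, 3 no:t H, 4 gi L.
  Heavy syllables in the domain: 3. The rightmost is syllable 3 (no:t).
  → primary stress on syllable 3.
Suffixed `fi.ro.no:t.gi.tu:t.deg` (6 syllables):
  The final syllable (6, deg) is extrametrical; the stress domain is syllables 1–5.
  Weights: 1 fi L, 2 ro L, 3 no:t H, 4 gi L, 5 tu:t H.
  Heavy syllables in the domain: 3, 5. The rightmost is syllable 5 (tu:t).
  → primary stress on syllable 5.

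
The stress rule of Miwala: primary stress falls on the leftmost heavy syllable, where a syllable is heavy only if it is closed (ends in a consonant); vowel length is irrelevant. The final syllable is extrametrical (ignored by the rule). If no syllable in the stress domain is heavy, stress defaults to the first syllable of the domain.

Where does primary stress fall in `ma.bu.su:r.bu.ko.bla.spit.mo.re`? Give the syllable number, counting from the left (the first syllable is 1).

3

The final syllable (9, re) is extrametrical; the stress domain is syllables 1–8.
Weights: 1 ma L, 2 bu L, 3 su:r H, 4 bu L, 5 ko L, 6 bla L, 7 spit H, 8 mo L.
Heavy syllables in the domain: 3, 7. The leftmost is syllable 3 (su:r).
Primary stress: syllable 3 → ma.bu.ˈsu:r.bu.ko.bla.spit.mo.re.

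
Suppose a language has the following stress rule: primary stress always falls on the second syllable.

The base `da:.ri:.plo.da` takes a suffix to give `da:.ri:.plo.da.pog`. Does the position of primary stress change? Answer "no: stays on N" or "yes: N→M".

Base `da:.ri:.plo.da` (4 syllables):
  The word has 4 syllables; the second syllable is syllable 2 (ri:).
  → primary stress on syllable 2.
Suffixed `da:.ri:.plo.da.pog` (5 syllables):
  The word has 5 syllables; the second syllable is syllable 2 (ri:).
  → primary stress on syllable 2.

no: stays on 2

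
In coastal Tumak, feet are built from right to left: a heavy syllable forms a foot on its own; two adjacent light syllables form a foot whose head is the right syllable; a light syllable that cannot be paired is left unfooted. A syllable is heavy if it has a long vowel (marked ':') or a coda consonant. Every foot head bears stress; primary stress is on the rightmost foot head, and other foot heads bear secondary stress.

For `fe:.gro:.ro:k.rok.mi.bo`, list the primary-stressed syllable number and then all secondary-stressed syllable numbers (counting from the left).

Weights: 1 fe: H, 2 gro: H, 3 ro:k H, 4 rok H, 5 mi L, 6 bo L.
Parse right to left (heavy = foot alone; LL = one foot; stranded L unfooted): (ˈfe:) (ˈgro:) (ˈro:k) (ˈrok) (mi.ˈbo).
Foot heads: 1, 2, 3, 4, 6.
Primary stress on the rightmost head = syllable 6.
Secondary stress on 1, 2, 3, 4: ˌfe:.ˌgro:.ˌro:k.ˌrok.mi.ˈbo.

primary 6, secondary 1, 2, 3, 4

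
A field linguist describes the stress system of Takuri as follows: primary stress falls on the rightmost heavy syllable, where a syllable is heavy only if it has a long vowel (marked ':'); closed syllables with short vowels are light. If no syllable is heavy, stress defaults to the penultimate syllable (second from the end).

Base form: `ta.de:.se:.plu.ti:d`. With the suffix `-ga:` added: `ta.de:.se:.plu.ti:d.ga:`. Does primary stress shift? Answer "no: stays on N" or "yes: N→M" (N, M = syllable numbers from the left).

yes: 5→6

Base `ta.de:.se:.plu.ti:d` (5 syllables):
  Weights: 1 ta L, 2 de: H, 3 se: H, 4 plu L, 5 ti:d H.
  Heavy syllables in the domain: 2, 3, 5. The rightmost is syllable 5 (ti:d).
  → primary stress on syllable 5.
Suffixed `ta.de:.se:.plu.ti:d.ga:` (6 syllables):
  Weights: 1 ta L, 2 de: H, 3 se: H, 4 plu L, 5 ti:d H, 6 ga: H.
  Heavy syllables in the domain: 2, 3, 5, 6. The rightmost is syllable 6 (ga:).
  → primary stress on syllable 6.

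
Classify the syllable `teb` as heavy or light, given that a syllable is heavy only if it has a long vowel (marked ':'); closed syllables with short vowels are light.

`teb`: short vowel, closed (coda /b/). Short vowel → light.

light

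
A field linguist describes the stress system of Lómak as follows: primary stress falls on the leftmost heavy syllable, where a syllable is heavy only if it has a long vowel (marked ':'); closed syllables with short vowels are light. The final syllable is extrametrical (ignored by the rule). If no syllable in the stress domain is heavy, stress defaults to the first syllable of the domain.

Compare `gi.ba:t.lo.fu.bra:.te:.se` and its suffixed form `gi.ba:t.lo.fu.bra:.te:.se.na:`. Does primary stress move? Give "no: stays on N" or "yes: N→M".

Base `gi.ba:t.lo.fu.bra:.te:.se` (7 syllables):
  The final syllable (7, se) is extrametrical; the stress domain is syllables 1–6.
  Weights: 1 gi L, 2 ba:t H, 3 lo L, 4 fu L, 5 bra: H, 6 te: H.
  Heavy syllables in the domain: 2, 5, 6. The leftmost is syllable 2 (ba:t).
  → primary stress on syllable 2.
Suffixed `gi.ba:t.lo.fu.bra:.te:.se.na:` (8 syllables):
  The final syllable (8, na:) is extrametrical; the stress domain is syllables 1–7.
  Weights: 1 gi L, 2 ba:t H, 3 lo L, 4 fu L, 5 bra: H, 6 te: H, 7 se L.
  Heavy syllables in the domain: 2, 5, 6. The leftmost is syllable 2 (ba:t).
  → primary stress on syllable 2.

no: stays on 2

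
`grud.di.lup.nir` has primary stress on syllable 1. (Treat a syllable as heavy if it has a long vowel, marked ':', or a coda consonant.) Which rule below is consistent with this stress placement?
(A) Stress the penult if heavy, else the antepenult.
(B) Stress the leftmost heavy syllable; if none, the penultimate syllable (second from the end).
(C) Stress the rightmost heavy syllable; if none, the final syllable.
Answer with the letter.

B

Rule A → syllable 3 (observed: 1).
Rule B → syllable 1 ✓.
Rule C → syllable 4 (observed: 1).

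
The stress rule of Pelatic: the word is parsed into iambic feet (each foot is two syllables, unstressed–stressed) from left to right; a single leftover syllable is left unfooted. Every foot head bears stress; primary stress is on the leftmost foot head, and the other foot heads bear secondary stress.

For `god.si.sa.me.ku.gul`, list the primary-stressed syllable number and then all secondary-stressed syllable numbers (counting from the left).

primary 2, secondary 4, 6

Parse left to right into iambic (σˈσ) feet: (god.ˈsi) (sa.ˈme) (ku.ˈgul).
Foot heads (stressed positions): 2, 4, 6.
End Rule Leftmost: primary stress on the leftmost head = syllable 2.
Secondary stress on 4, 6: god.ˈsi.sa.ˌme.ku.ˌgul.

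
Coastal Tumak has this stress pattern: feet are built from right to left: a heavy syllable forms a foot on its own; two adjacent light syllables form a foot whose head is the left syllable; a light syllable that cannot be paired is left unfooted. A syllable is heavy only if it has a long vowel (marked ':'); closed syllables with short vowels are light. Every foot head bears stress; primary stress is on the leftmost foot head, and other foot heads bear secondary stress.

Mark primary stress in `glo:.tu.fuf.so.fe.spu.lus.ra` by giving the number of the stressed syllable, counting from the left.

Weights: 1 glo: H, 2 tu L, 3 fuf L, 4 so L, 5 fe L, 6 spu L, 7 lus L, 8 ra L.
Parse right to left (heavy = foot alone; LL = one foot; stranded L unfooted): (ˈglo:) tu (ˈfuf.so) (ˈfe.spu) (ˈlus.ra).
Foot heads: 1, 3, 5, 7.
Primary stress on the leftmost head = syllable 1.
Primary stress: syllable 1 → ˈglo:.tu.fuf.so.fe.spu.lus.ra.

1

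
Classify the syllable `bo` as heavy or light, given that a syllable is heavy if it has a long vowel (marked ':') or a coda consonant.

`bo`: short vowel, open (no coda). Short vowel, open → light.

light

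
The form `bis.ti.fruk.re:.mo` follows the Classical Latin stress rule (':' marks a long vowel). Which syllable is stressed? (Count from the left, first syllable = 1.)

4

Classical Latin: stress the penult if heavy (long vowel or closed), else the antepenult.
Weights: 3 fruk H, 4 re: H, 5 mo L.
The penult (syllable 4, re:) is heavy, so it takes stress.
Stress on syllable 4: bis.ti.fruk.ˈre:.mo.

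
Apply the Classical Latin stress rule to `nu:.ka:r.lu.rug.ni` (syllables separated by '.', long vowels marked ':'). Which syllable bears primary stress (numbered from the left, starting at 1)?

Classical Latin: stress the penult if heavy (long vowel or closed), else the antepenult.
Weights: 3 lu L, 4 rug H, 5 ni L.
The penult (syllable 4, rug) is heavy, so it takes stress.
Stress on syllable 4: nu:.ka:r.lu.ˈrug.ni.

4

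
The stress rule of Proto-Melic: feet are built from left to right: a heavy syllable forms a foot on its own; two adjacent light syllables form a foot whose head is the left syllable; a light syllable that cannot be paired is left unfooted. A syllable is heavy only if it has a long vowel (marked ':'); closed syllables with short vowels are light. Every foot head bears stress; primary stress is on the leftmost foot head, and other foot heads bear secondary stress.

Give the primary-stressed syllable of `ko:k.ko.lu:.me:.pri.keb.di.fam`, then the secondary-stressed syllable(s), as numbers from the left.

Weights: 1 ko:k H, 2 ko L, 3 lu: H, 4 me: H, 5 pri L, 6 keb L, 7 di L, 8 fam L.
Parse left to right (heavy = foot alone; LL = one foot; stranded L unfooted): (ˈko:k) ko (ˈlu:) (ˈme:) (ˈpri.keb) (ˈdi.fam).
Foot heads: 1, 3, 4, 5, 7.
Primary stress on the leftmost head = syllable 1.
Secondary stress on 3, 4, 5, 7: ˈko:k.ko.ˌlu:.ˌme:.ˌpri.keb.ˌdi.fam.

primary 1, secondary 3, 4, 5, 7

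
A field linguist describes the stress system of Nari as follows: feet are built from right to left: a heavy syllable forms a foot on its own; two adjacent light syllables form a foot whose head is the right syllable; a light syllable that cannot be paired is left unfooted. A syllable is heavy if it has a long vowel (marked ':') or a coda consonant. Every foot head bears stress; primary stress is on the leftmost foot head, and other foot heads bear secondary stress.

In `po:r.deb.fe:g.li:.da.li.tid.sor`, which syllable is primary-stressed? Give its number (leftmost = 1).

Weights: 1 po:r H, 2 deb H, 3 fe:g H, 4 li: H, 5 da L, 6 li L, 7 tid H, 8 sor H.
Parse right to left (heavy = foot alone; LL = one foot; stranded L unfooted): (ˈpo:r) (ˈdeb) (ˈfe:g) (ˈli:) (da.ˈli) (ˈtid) (ˈsor).
Foot heads: 1, 2, 3, 4, 6, 7, 8.
Primary stress on the leftmost head = syllable 1.
Primary stress: syllable 1 → ˈpo:r.deb.fe:g.li:.da.li.tid.sor.

1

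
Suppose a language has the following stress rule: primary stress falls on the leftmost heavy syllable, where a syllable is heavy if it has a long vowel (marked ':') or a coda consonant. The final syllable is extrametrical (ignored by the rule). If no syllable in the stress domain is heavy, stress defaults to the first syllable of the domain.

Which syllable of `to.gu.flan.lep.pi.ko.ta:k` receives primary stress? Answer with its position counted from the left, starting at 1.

3

The final syllable (7, ta:k) is extrametrical; the stress domain is syllables 1–6.
Weights: 1 to L, 2 gu L, 3 flan H, 4 lep H, 5 pi L, 6 ko L.
Heavy syllables in the domain: 3, 4. The leftmost is syllable 3 (flan).
Primary stress: syllable 3 → to.gu.ˈflan.lep.pi.ko.ta:k.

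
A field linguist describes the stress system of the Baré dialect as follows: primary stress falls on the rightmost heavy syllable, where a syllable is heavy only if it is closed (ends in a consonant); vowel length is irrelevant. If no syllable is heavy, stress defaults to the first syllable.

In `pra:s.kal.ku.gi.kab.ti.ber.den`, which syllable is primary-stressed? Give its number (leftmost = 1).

Weights: 1 pra:s H, 2 kal H, 3 ku L, 4 gi L, 5 kab H, 6 ti L, 7 ber H, 8 den H.
Heavy syllables in the domain: 1, 2, 5, 7, 8. The rightmost is syllable 8 (den).
Primary stress: syllable 8 → pra:s.kal.ku.gi.kab.ti.ber.ˈden.

8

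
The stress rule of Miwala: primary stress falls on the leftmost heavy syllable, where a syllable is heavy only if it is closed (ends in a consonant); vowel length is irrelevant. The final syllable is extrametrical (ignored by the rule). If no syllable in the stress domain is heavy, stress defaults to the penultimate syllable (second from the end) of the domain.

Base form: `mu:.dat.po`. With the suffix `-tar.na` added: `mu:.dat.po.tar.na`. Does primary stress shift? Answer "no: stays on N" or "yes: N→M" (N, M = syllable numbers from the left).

no: stays on 2

Base `mu:.dat.po` (3 syllables):
  The final syllable (3, po) is extrametrical; the stress domain is syllables 1–2.
  Weights: 1 mu: L, 2 dat H.
  Heavy syllables in the domain: 2. The leftmost is syllable 2 (dat).
  → primary stress on syllable 2.
Suffixed `mu:.dat.po.tar.na` (5 syllables):
  The final syllable (5, na) is extrametrical; the stress domain is syllables 1–4.
  Weights: 1 mu: L, 2 dat H, 3 po L, 4 tar H.
  Heavy syllables in the domain: 2, 4. The leftmost is syllable 2 (dat).
  → primary stress on syllable 2.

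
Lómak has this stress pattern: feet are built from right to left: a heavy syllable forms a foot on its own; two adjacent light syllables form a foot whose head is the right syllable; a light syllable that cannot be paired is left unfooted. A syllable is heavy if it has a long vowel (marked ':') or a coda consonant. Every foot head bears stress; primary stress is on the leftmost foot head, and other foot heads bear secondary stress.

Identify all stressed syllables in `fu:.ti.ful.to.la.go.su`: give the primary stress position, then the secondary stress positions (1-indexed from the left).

Weights: 1 fu: H, 2 ti L, 3 ful H, 4 to L, 5 la L, 6 go L, 7 su L.
Parse right to left (heavy = foot alone; LL = one foot; stranded L unfooted): (ˈfu:) ti (ˈful) (to.ˈla) (go.ˈsu).
Foot heads: 1, 3, 5, 7.
Primary stress on the leftmost head = syllable 1.
Secondary stress on 3, 5, 7: ˈfu:.ti.ˌful.to.ˌla.go.ˌsu.

primary 1, secondary 3, 5, 7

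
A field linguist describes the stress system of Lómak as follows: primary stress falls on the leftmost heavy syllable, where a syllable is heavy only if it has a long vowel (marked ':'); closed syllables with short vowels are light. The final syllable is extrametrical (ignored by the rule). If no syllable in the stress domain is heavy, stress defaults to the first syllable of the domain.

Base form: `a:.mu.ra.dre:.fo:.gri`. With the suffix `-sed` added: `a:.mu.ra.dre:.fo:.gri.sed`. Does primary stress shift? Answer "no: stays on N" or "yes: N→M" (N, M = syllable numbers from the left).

Base `a:.mu.ra.dre:.fo:.gri` (6 syllables):
  The final syllable (6, gri) is extrametrical; the stress domain is syllables 1–5.
  Weights: 1 a: H, 2 mu L, 3 ra L, 4 dre: H, 5 fo: H.
  Heavy syllables in the domain: 1, 4, 5. The leftmost is syllable 1 (a:).
  → primary stress on syllable 1.
Suffixed `a:.mu.ra.dre:.fo:.gri.sed` (7 syllables):
  The final syllable (7, sed) is extrametrical; the stress domain is syllables 1–6.
  Weights: 1 a: H, 2 mu L, 3 ra L, 4 dre: H, 5 fo: H, 6 gri L.
  Heavy syllables in the domain: 1, 4, 5. The leftmost is syllable 1 (a:).
  → primary stress on syllable 1.

no: stays on 1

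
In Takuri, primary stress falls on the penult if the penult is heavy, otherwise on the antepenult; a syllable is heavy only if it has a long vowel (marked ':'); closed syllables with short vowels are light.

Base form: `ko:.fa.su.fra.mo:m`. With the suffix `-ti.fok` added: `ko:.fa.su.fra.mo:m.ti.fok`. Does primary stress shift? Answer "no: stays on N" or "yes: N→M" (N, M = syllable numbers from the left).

yes: 3→5

Base `ko:.fa.su.fra.mo:m` (5 syllables):
  Weights: 3 su L, 4 fra L, 5 mo:m H.
  The penult (syllable 4, fra) is light, so stress falls on the antepenult (syllable 3, su).
  → primary stress on syllable 3.
Suffixed `ko:.fa.su.fra.mo:m.ti.fok` (7 syllables):
  Weights: 5 mo:m H, 6 ti L, 7 fok L.
  The penult (syllable 6, ti) is light, so stress falls on the antepenult (syllable 5, mo:m).
  → primary stress on syllable 5.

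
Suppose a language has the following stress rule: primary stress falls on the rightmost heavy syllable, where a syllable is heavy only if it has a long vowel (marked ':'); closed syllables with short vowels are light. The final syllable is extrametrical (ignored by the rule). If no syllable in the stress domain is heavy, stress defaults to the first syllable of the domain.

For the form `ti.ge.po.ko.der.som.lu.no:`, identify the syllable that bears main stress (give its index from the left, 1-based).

The final syllable (8, no:) is extrametrical; the stress domain is syllables 1–7.
Weights: 1 ti L, 2 ge L, 3 po L, 4 ko L, 5 der L, 6 som L, 7 lu L.
No heavy syllable in the domain; default to the first syllable of the domain = syllable 1.
Primary stress: syllable 1 → ˈti.ge.po.ko.der.som.lu.no:.

1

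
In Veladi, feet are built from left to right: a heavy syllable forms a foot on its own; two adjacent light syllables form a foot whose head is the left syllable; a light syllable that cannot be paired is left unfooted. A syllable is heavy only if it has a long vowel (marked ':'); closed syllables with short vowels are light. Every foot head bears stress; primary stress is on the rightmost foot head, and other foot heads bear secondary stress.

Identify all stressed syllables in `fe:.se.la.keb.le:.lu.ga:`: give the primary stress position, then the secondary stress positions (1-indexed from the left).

Weights: 1 fe: H, 2 se L, 3 la L, 4 keb L, 5 le: H, 6 lu L, 7 ga: H.
Parse left to right (heavy = foot alone; LL = one foot; stranded L unfooted): (ˈfe:) (ˈse.la) keb (ˈle:) lu (ˈga:).
Foot heads: 1, 2, 5, 7.
Primary stress on the rightmost head = syllable 7.
Secondary stress on 1, 2, 5: ˌfe:.ˌse.la.keb.ˌle:.lu.ˈga:.

primary 7, secondary 1, 2, 5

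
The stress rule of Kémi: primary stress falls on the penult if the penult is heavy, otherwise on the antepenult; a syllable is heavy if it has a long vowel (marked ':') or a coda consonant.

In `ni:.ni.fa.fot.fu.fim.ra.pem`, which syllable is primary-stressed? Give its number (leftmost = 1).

Weights: 6 fim H, 7 ra L, 8 pem H.
The penult (syllable 7, ra) is light, so stress falls on the antepenult (syllable 6, fim).
Primary stress: syllable 6 → ni:.ni.fa.fot.fu.ˈfim.ra.pem.

6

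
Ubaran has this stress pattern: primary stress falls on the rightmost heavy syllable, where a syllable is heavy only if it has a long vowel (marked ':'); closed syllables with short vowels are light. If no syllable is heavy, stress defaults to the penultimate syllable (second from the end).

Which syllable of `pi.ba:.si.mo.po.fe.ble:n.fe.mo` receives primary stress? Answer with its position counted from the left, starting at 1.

Weights: 1 pi L, 2 ba: H, 3 si L, 4 mo L, 5 po L, 6 fe L, 7 ble:n H, 8 fe L, 9 mo L.
Heavy syllables in the domain: 2, 7. The rightmost is syllable 7 (ble:n).
Primary stress: syllable 7 → pi.ba:.si.mo.po.fe.ˈble:n.fe.mo.

7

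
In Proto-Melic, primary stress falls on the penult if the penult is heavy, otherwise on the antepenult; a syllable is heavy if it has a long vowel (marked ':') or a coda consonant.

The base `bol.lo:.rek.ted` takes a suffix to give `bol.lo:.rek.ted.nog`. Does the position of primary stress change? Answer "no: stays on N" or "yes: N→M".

yes: 3→4

Base `bol.lo:.rek.ted` (4 syllables):
  Weights: 2 lo: H, 3 rek H, 4 ted H.
  The penult (syllable 3, rek) is heavy, so it takes stress.
  → primary stress on syllable 3.
Suffixed `bol.lo:.rek.ted.nog` (5 syllables):
  Weights: 3 rek H, 4 ted H, 5 nog H.
  The penult (syllable 4, ted) is heavy, so it takes stress.
  → primary stress on syllable 4.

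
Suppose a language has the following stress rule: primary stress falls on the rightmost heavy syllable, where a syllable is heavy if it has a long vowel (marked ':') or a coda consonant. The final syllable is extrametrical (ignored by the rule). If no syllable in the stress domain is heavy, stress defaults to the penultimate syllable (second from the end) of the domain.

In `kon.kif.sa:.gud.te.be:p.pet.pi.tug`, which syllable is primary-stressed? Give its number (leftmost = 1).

The final syllable (9, tug) is extrametrical; the stress domain is syllables 1–8.
Weights: 1 kon H, 2 kif H, 3 sa: H, 4 gud H, 5 te L, 6 be:p H, 7 pet H, 8 pi L.
Heavy syllables in the domain: 1, 2, 3, 4, 6, 7. The rightmost is syllable 7 (pet).
Primary stress: syllable 7 → kon.kif.sa:.gud.te.be:p.ˈpet.pi.tug.

7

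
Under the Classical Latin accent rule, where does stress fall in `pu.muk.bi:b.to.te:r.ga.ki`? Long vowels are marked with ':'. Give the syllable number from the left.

Classical Latin: stress the penult if heavy (long vowel or closed), else the antepenult.
Weights: 5 te:r H, 6 ga L, 7 ki L.
The penult (syllable 6, ga) is light, so stress falls on the antepenult (syllable 5, te:r).
Stress on syllable 5: pu.muk.bi:b.to.ˈte:r.ga.ki.

5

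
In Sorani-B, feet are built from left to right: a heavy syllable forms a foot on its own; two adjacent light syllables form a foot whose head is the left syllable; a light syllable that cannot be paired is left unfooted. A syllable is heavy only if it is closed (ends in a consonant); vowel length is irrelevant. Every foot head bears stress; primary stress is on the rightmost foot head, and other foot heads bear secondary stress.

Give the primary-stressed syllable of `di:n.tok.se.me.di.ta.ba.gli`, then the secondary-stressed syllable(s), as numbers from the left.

primary 7, secondary 1, 2, 3, 5

Weights: 1 di:n H, 2 tok H, 3 se L, 4 me L, 5 di L, 6 ta L, 7 ba L, 8 gli L.
Parse left to right (heavy = foot alone; LL = one foot; stranded L unfooted): (ˈdi:n) (ˈtok) (ˈse.me) (ˈdi.ta) (ˈba.gli).
Foot heads: 1, 2, 3, 5, 7.
Primary stress on the rightmost head = syllable 7.
Secondary stress on 1, 2, 3, 5: ˌdi:n.ˌtok.ˌse.me.ˌdi.ta.ˈba.gli.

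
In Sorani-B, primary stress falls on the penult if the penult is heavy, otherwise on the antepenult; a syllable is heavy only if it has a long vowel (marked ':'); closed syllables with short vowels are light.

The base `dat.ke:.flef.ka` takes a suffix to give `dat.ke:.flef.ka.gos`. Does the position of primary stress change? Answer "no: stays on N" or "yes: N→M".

Base `dat.ke:.flef.ka` (4 syllables):
  Weights: 2 ke: H, 3 flef L, 4 ka L.
  The penult (syllable 3, flef) is light, so stress falls on the antepenult (syllable 2, ke:).
  → primary stress on syllable 2.
Suffixed `dat.ke:.flef.ka.gos` (5 syllables):
  Weights: 3 flef L, 4 ka L, 5 gos L.
  The penult (syllable 4, ka) is light, so stress falls on the antepenult (syllable 3, flef).
  → primary stress on syllable 3.

yes: 2→3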